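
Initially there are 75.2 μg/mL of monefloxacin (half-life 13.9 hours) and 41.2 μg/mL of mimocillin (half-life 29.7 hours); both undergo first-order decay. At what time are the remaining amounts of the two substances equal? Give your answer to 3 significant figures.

Set 75.2·(1/2)^(t/13.9) = 41.2·(1/2)^(t/29.7).
Taking log₂: log₂(75.2/41.2) = t·(1/13.9 − 1/29.7).
log₂(1.8252) = 0.86809; 1/13.9 − 1/29.7 = 0.038272.
t = 0.86809 / 0.038272 ≈ 22.682 hours.

22.7 hours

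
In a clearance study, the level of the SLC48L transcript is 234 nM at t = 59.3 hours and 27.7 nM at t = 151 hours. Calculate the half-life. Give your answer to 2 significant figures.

30 hours

Over Δt = 151 − 59.3 = 91.7 hours, the level fell by a factor of 234/27.7 ≈ 8.4477.
n = log₂(8.4477) ≈ 3.0786 half-lives, so t½ = 91.7/3.0786 ≈ 29.787 hours.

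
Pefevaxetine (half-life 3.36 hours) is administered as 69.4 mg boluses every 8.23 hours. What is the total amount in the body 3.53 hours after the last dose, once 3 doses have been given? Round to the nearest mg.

The 3 doses were given 19.99, 11.76, 3.53 hours ago.
Total = 69.4·(1/2)^(19.99/3.36) + 69.4·(1/2)^(11.76/3.36) + 69.4·(1/2)^(3.53/3.36)
      = 1.1231 + 6.1342 + 33.504 ≈ 40.761 mg.

41 mg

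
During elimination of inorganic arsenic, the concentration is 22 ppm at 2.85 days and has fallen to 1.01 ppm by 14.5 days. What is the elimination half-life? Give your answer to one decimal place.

2.6 days

Over Δt = 14.5 − 2.85 = 11.65 days, the level fell by a factor of 22/1.01 ≈ 21.782.
n = log₂(21.782) ≈ 4.4451 half-lives, so t½ = 11.65/4.4451 ≈ 2.6209 days.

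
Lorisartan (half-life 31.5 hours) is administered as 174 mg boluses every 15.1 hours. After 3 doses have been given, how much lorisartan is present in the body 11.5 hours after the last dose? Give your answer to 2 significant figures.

The 3 doses were given 41.7, 26.6, 11.5 hours ago.
Total = 174·(1/2)^(41.7/31.5) + 174·(1/2)^(26.6/31.5) + 174·(1/2)^(11.5/31.5)
      = 69.509 + 96.905 + 135.1 ≈ 301.51 mg.

300 mg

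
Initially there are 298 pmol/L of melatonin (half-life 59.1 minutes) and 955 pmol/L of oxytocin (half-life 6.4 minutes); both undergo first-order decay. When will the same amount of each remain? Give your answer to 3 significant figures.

Set 298·(1/2)^(t/59.1) = 955·(1/2)^(t/6.4).
Taking log₂: log₂(298/955) = t·(1/59.1 − 1/6.4).
log₂(0.31204) = -1.6802; 1/59.1 − 1/6.4 = -0.13933.
t = -1.6802 / -0.13933 ≈ 12.059 minutes.

12.1 minutes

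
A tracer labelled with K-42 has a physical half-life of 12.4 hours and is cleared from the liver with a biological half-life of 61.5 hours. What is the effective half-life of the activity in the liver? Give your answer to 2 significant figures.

10 hours

1/t_eff = 1/t_phys + 1/t_biol = 1/12.4 + 1/61.5 = 0.096905 per hour.
t_eff = 12.4 × 61.5 / (12.4 + 61.5) ≈ 10.319 hours.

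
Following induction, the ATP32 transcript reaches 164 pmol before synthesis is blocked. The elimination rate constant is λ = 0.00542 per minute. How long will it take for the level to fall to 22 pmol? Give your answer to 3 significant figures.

t½ = ln 2 / λ = 0.69315 / 0.00542 ≈ 127.89 minutes.
Fraction remaining = 22/164 ≈ 0.13415.
n = log₂(164/22) = ln(7.4545)/ln 2 ≈ 2.8981 half-lives.
t = n × t½ = 2.8981 × 127.89 ≈ 370.63 minutes.

371 minutes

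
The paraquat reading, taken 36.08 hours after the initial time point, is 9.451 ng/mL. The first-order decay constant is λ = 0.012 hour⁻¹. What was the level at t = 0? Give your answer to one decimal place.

14.6 ng/mL

t½ = ln 2 / λ = 0.69315 / 0.012 ≈ 57.762 hours.
Number of half-lives elapsed: n = 36.08/57.762 ≈ 0.62463.
A₀ = A × 2^n = 9.451 × 2^0.62463 = 9.451 × 1.5418 ≈ 14.572 ng/mL.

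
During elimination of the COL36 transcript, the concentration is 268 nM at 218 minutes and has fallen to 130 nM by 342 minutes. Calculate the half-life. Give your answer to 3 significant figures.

Over Δt = 342 − 218 = 124 minutes, the level fell by a factor of 268/130 ≈ 2.0615.
n = log₂(2.0615) ≈ 1.0437 half-lives, so t½ = 124/1.0437 ≈ 118.81 minutes.

119 minutes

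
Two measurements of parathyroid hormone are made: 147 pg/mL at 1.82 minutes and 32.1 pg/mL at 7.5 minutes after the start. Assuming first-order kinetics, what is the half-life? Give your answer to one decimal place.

2.6 minutes

Over Δt = 7.5 − 1.82 = 5.68 minutes, the level fell by a factor of 147/32.1 ≈ 4.5794.
n = log₂(4.5794) ≈ 2.1952 half-lives, so t½ = 5.68/2.1952 ≈ 2.5875 minutes.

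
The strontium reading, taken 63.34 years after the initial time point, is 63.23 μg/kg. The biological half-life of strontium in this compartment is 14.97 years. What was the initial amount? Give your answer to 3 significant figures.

Number of half-lives elapsed: n = 63.34/14.97 ≈ 4.2311.
A₀ = A × 2^n = 63.23 × 2^4.2311 = 63.23 × 18.78 ≈ 1187.5 μg/kg.

1190 μg/kg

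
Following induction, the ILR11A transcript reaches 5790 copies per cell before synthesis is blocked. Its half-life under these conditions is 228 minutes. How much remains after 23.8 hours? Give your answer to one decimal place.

75.4 copies per cell

Convert the elapsed time: 23.8 hours = 1428 minutes.
Number of half-lives: n = 1428/228 ≈ 6.2632.
Remaining = 5790 × (1/2)^6.2632 = 5790 × 0.01302 ≈ 75.384 copies per cell.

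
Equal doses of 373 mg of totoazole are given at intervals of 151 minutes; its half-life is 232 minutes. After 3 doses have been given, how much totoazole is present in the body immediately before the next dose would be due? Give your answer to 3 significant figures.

The 3 doses were given 453, 302, 151 minutes ago.
Total = 373·(1/2)^(453/232) + 373·(1/2)^(302/232) + 373·(1/2)^(151/232)
      = 96.366 + 151.3 + 237.56 ≈ 485.23 mg.

485 mg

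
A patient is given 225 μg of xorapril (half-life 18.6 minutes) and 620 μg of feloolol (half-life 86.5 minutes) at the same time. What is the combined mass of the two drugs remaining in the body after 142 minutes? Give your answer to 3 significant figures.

xorapril: 225 × (1/2)^(142/18.6) = 225 × (1/2)^7.6344 ≈ 1.1324 μg.
feloolol: 620 × (1/2)^(142/86.5) = 620 × (1/2)^1.6416 ≈ 198.71 μg.
Total = 1.1324 + 198.71 ≈ 199.84 μg.

200 μg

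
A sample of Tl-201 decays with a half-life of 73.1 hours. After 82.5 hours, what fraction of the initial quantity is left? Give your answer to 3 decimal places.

0.457

n = 82.5/73.1 ≈ 1.1286 half-lives.
Fraction remaining = (1/2)^1.1286 ≈ 0.45736.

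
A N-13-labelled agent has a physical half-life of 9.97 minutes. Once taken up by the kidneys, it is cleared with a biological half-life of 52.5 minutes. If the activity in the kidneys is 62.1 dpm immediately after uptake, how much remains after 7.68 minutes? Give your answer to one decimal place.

1/t_eff = 1/t_phys + 1/t_biol = 1/9.97 + 1/52.5 = 0.11935 per minute.
t_eff = 9.97 × 52.5 / (9.97 + 52.5) ≈ 8.3788 minutes.
Remaining = 62.1 × (1/2)^(7.68/8.3788) = 62.1 × (1/2)^0.9166 ≈ 32.898 dpm.

32.9 dpm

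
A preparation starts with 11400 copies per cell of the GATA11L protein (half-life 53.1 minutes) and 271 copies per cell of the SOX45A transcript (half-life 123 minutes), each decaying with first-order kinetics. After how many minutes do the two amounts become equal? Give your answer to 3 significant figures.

Set 11400·(1/2)^(t/53.1) = 271·(1/2)^(t/123).
Taking log₂: log₂(11400/271) = t·(1/53.1 − 1/123).
log₂(42.066) = 5.3946; 1/53.1 − 1/123 = 0.010702.
t = 5.3946 / 0.010702 ≈ 504.06 minutes.

504 minutes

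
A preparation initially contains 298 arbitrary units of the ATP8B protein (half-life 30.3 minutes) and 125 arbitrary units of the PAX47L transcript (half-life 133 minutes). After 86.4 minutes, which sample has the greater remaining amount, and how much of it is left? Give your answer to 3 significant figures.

PAX47L transcript, 79.7 arbitrary units

ATP8B protein: 298 × (1/2)^2.8515 ≈ 41.289 arbitrary units.
PAX47L transcript: 125 × (1/2)^0.64962 ≈ 79.681 arbitrary units.
PAX47L transcript has more remaining, at ≈ 79.681 arbitrary units.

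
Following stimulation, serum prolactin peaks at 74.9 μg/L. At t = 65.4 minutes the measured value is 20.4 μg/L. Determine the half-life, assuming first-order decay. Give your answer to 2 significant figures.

A/A₀ = 20.4/74.9 ≈ 0.27236.
n = log₂(3.6716) ≈ 1.8764 half-lives elapsed in 65.4 minutes.
t½ = 65.4/1.8764 ≈ 34.854 minutes.

35 minutes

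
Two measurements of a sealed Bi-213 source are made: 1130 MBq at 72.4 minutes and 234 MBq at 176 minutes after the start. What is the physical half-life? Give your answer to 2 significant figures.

46 minutes

Over Δt = 176 − 72.4 = 103.6 minutes, the level fell by a factor of 1130/234 ≈ 4.8291.
n = log₂(4.8291) ≈ 2.2717 half-lives, so t½ = 103.6/2.2717 ≈ 45.604 minutes.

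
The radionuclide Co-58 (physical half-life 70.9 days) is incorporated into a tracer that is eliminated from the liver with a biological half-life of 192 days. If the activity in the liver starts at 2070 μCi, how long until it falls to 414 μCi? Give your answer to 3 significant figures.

1/t_eff = 1/t_phys + 1/t_biol = 1/70.9 + 1/192 = 0.019313 per day.
t_eff = 70.9 × 192 / (70.9 + 192) ≈ 51.779 days.
n = log₂(2070/414) ≈ 2.3219; t = 2.3219 × 51.779 ≈ 120.23 days.

120 days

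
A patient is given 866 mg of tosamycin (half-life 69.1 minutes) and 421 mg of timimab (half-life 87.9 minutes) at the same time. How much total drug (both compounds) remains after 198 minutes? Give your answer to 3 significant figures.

tosamycin: 866 × (1/2)^(198/69.1) = 866 × (1/2)^2.8654 ≈ 118.83 mg.
timimab: 421 × (1/2)^(198/87.9) = 421 × (1/2)^2.2526 ≈ 88.347 mg.
Total = 118.83 + 88.347 ≈ 207.18 mg.

207 mg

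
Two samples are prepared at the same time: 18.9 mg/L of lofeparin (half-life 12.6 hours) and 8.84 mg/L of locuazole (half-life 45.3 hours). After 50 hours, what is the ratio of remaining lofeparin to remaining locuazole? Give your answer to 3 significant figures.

0.294

lofeparin: 18.9 × (1/2)^(50/12.6) = 18.9 × (1/2)^3.9683 ≈ 1.2075 mg/L.
locuazole: 8.84 × (1/2)^(50/45.3) = 8.84 × (1/2)^1.1038 ≈ 4.1133 mg/L.
Ratio ≈ 1.2075 / 4.1133 ≈ 0.29357.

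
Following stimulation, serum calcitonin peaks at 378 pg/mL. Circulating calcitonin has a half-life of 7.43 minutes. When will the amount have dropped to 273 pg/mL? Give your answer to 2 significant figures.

Fraction remaining = 273/378 ≈ 0.72222.
n = log₂(378/273) = ln(1.3846)/ln 2 ≈ 0.46949 half-lives.
t = n × t½ = 0.46949 × 7.43 ≈ 3.4883 minutes.

3.5 minutes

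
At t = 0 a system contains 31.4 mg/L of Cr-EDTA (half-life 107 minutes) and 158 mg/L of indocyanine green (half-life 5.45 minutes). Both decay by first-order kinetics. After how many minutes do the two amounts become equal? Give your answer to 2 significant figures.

13 minutes

Set 31.4·(1/2)^(t/107) = 158·(1/2)^(t/5.45).
Taking log₂: log₂(31.4/158) = t·(1/107 − 1/5.45).
log₂(0.19873) = -2.3311; 1/107 − 1/5.45 = -0.17414.
t = -2.3311 / -0.17414 ≈ 13.386 minutes.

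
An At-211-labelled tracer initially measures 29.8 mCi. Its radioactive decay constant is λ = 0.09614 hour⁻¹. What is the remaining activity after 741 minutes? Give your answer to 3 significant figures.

t½ = ln 2 / λ = 0.69315 / 0.09614 ≈ 7.2098 hours.
Convert the elapsed time: 741 minutes = 12.35 hours.
Number of half-lives: n = 12.35/7.2098 ≈ 1.713.
Remaining = 29.8 × (1/2)^1.713 = 29.8 × 0.30503 ≈ 9.09 mCi.

9.09 mCi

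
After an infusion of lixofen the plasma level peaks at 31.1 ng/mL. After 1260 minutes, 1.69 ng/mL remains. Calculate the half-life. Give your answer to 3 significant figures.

300 minutes

A/A₀ = 1.69/31.1 ≈ 0.054341.
n = log₂(18.402) ≈ 4.2018 half-lives elapsed in 1260 minutes.
t½ = 1260/4.2018 ≈ 299.87 minutes.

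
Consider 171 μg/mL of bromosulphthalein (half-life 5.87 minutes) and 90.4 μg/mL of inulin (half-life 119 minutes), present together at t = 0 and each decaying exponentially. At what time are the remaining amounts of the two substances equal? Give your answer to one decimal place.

5.7 minutes

Set 171·(1/2)^(t/5.87) = 90.4·(1/2)^(t/119).
Taking log₂: log₂(171/90.4) = t·(1/5.87 − 1/119).
log₂(1.8916) = 0.9196; 1/5.87 − 1/119 = 0.16195.
t = 0.9196 / 0.16195 ≈ 5.6782 minutes.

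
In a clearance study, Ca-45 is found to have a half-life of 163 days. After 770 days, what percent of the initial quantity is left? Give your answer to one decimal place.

3.8%

n = 770/163 ≈ 4.7239 half-lives.
Fraction remaining = (1/2)^4.7239 ≈ 0.03784, i.e. 3.784%.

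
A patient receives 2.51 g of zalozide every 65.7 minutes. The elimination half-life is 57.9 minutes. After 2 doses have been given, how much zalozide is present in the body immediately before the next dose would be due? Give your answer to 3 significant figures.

The 2 doses were given 131.4, 65.7 minutes ago.
Total = 2.51·(1/2)^(131.4/57.9) + 2.51·(1/2)^(65.7/57.9)
      = 0.5206 + 1.1431 ≈ 1.6637 g.

1.66 g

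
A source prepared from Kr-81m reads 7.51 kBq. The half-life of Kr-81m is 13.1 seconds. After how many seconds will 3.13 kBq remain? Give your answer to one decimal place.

Fraction remaining = 3.13/7.51 ≈ 0.41678.
n = log₂(7.51/3.13) = ln(2.3994)/ln 2 ≈ 1.2627 half-lives.
t = n × t½ = 1.2627 × 13.1 ≈ 16.541 seconds.

16.5 seconds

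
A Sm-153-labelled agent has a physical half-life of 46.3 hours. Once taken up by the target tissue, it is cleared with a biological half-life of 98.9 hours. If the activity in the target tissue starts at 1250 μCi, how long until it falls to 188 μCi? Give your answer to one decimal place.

86.2 hours

1/t_eff = 1/t_phys + 1/t_biol = 1/46.3 + 1/98.9 = 0.031709 per hour.
t_eff = 46.3 × 98.9 / (46.3 + 98.9) ≈ 31.536 hours.
n = log₂(1250/188) ≈ 2.7331; t = 2.7331 × 31.536 ≈ 86.193 hours.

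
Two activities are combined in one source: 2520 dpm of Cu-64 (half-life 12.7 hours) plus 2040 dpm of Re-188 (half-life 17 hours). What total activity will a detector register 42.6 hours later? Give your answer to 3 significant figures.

Cu-64: 2520 × (1/2)^(42.6/12.7) = 2520 × (1/2)^3.3543 ≈ 246.4 dpm.
Re-188: 2040 × (1/2)^(42.6/17) = 2040 × (1/2)^2.5059 ≈ 359.16 dpm.
Total = 246.4 + 359.16 ≈ 605.56 dpm.

606 dpm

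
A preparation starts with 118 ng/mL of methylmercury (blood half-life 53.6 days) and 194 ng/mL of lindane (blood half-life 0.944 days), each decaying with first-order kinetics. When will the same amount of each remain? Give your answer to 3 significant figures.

0.689 days

Set 118·(1/2)^(t/53.6) = 194·(1/2)^(t/0.944).
Taking log₂: log₂(118/194) = t·(1/53.6 − 1/0.944).
log₂(0.60825) = -0.71727; 1/53.6 − 1/0.944 = -1.0407.
t = -0.71727 / -1.0407 ≈ 0.68924 days.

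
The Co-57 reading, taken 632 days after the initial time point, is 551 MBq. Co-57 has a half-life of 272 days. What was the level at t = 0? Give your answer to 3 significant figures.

2760 MBq

Number of half-lives elapsed: n = 632/272 ≈ 2.3235.
A₀ = A × 2^n = 551 × 2^2.3235 = 551 × 5.0056 ≈ 2758.1 MBq.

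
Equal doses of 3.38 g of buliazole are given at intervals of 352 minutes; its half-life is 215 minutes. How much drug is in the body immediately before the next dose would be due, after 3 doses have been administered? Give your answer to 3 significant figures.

The 3 doses were given 1056, 704, 352 minutes ago.
Total = 3.38·(1/2)^(1056/215) + 3.38·(1/2)^(704/215) + 3.38·(1/2)^(352/215)
      = 0.1123 + 0.34932 + 1.0866 ≈ 1.5482 g.

1.55 g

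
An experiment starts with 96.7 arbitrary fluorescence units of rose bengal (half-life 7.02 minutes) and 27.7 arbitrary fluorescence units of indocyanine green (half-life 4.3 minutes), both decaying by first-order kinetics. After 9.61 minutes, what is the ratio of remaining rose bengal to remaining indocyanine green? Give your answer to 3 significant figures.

6.36

rose bengal: 96.7 × (1/2)^(9.61/7.02) = 96.7 × (1/2)^1.3689 ≈ 37.44 arbitrary fluorescence units.
indocyanine green: 27.7 × (1/2)^(9.61/4.3) = 27.7 × (1/2)^2.2349 ≈ 5.8845 arbitrary fluorescence units.
Ratio ≈ 37.44 / 5.8845 ≈ 6.3624.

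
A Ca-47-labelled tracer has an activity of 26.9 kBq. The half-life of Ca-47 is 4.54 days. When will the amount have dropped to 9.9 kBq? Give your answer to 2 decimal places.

Fraction remaining = 9.9/26.9 ≈ 0.36803.
n = log₂(26.9/9.9) = ln(2.7172)/ln 2 ≈ 1.4421 half-lives.
t = n × t½ = 1.4421 × 4.54 ≈ 6.5472 days.

6.55 days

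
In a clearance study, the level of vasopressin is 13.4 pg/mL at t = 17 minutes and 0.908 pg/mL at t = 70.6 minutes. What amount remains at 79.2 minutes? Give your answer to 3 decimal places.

0.590 pg/mL

Over Δt = 70.6 − 17 = 53.6 minutes, the level fell by a factor of 13.4/0.908 ≈ 14.758.
n = log₂(14.758) ≈ 3.8834 half-lives, so t½ = 53.6/3.8834 ≈ 13.802 minutes.
From t = 70.6 to t = 79.2: 0.908 × (1/2)^((79.2−70.6)/13.802) ≈ 0.58955 pg/mL.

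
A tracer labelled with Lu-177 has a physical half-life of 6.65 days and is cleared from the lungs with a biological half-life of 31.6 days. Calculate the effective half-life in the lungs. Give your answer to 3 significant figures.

5.49 days

1/t_eff = 1/t_phys + 1/t_biol = 1/6.65 + 1/31.6 = 0.18202 per day.
t_eff = 6.65 × 31.6 / (6.65 + 31.6) ≈ 5.4939 days.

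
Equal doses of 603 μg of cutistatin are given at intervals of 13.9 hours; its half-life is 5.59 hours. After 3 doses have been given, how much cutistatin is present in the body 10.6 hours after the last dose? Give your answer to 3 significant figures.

196 μg

The 3 doses were given 38.4, 24.5, 10.6 hours ago.
Total = 603·(1/2)^(38.4/5.59) + 603·(1/2)^(24.5/5.59) + 603·(1/2)^(10.6/5.59)
      = 5.1573 + 28.904 + 161.99 ≈ 196.05 μg.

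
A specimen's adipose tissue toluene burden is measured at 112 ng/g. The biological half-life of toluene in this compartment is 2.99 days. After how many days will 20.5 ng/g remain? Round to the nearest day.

Fraction remaining = 20.5/112 ≈ 0.18304.
n = log₂(112/20.5) = ln(5.4634)/ln 2 ≈ 2.4498 half-lives.
t = n × t½ = 2.4498 × 2.99 ≈ 7.3249 days.

7 days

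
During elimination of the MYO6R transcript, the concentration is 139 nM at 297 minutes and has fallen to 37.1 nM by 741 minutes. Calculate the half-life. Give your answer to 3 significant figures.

Over Δt = 741 − 297 = 444 minutes, the level fell by a factor of 139/37.1 ≈ 3.7466.
n = log₂(3.7466) ≈ 1.9056 half-lives, so t½ = 444/1.9056 ≈ 233 minutes.

233 minutes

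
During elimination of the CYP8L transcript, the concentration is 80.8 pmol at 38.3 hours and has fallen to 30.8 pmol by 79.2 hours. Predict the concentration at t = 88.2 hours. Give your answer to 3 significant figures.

Over Δt = 79.2 − 38.3 = 40.9 hours, the level fell by a factor of 80.8/30.8 ≈ 2.6234.
n = log₂(2.6234) ≈ 1.3914 half-lives, so t½ = 40.9/1.3914 ≈ 29.394 hours.
From t = 79.2 to t = 88.2: 30.8 × (1/2)^((88.2−79.2)/29.394) ≈ 24.91 pmol.

24.9 pmol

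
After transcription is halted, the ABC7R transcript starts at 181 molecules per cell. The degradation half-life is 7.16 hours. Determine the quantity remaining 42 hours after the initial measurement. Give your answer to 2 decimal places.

Number of half-lives: n = 42/7.16 ≈ 5.8659.
Remaining = 181 × (1/2)^5.8659 = 181 × 0.017147 ≈ 3.1036 molecules per cell.

3.10 molecules per cell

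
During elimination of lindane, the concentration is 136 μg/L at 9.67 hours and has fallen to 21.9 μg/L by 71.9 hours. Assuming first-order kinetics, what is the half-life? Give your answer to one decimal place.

23.6 hours

Over Δt = 71.9 − 9.67 = 62.23 hours, the level fell by a factor of 136/21.9 ≈ 6.21.
n = log₂(6.21) ≈ 2.6346 half-lives, so t½ = 62.23/2.6346 ≈ 23.62 hours.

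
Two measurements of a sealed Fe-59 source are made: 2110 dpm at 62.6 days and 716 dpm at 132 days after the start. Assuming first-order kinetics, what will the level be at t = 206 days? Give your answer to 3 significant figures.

Over Δt = 132 − 62.6 = 69.4 days, the level fell by a factor of 2110/716 ≈ 2.9469.
n = log₂(2.9469) ≈ 1.5592 half-lives, so t½ = 69.4/1.5592 ≈ 44.51 days.
From t = 132 to t = 206: 716 × (1/2)^((206−132)/44.51) ≈ 226.17 dpm.

226 dpm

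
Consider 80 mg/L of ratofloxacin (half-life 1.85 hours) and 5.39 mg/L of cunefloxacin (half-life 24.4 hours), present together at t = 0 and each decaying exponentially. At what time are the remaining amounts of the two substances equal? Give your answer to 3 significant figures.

Set 80·(1/2)^(t/1.85) = 5.39·(1/2)^(t/24.4).
Taking log₂: log₂(80/5.39) = t·(1/1.85 − 1/24.4).
log₂(14.842) = 3.8916; 1/1.85 − 1/24.4 = 0.49956.
t = 3.8916 / 0.49956 ≈ 7.7902 hours.

7.79 hours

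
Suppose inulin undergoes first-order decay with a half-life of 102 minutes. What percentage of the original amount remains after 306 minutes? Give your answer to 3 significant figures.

12.5%

n = 306/102 ≈ 3 half-lives.
Fraction remaining = (1/2)^3 ≈ 0.125, i.e. 12.5%.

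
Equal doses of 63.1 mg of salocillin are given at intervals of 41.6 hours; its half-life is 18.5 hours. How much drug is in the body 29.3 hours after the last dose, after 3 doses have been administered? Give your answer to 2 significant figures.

26 mg

The 3 doses were given 112.5, 70.9, 29.3 hours ago.
Total = 63.1·(1/2)^(112.5/18.5) + 63.1·(1/2)^(70.9/18.5) + 63.1·(1/2)^(29.3/18.5)
      = 0.93206 + 4.4295 + 21.051 ≈ 26.412 mg.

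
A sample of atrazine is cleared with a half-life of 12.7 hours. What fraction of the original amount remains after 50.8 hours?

0.0625

n = 50.8/12.7 ≈ 4 half-lives.
Fraction remaining = (1/2)^4 ≈ 0.0625.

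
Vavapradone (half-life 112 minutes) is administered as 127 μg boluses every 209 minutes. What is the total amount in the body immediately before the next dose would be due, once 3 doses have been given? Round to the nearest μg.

The 3 doses were given 627, 418, 209 minutes ago.
Total = 127·(1/2)^(627/112) + 127·(1/2)^(418/112) + 127·(1/2)^(209/112)
      = 2.6216 + 9.5569 + 34.839 ≈ 47.017 μg.

47 μg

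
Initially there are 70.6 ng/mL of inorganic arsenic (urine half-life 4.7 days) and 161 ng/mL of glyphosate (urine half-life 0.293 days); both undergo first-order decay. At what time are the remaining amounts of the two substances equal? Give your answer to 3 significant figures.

Set 70.6·(1/2)^(t/4.7) = 161·(1/2)^(t/0.293).
Taking log₂: log₂(70.6/161) = t·(1/4.7 − 1/0.293).
log₂(0.43851) = -1.1893; 1/4.7 − 1/0.293 = -3.2002.
t = -1.1893 / -3.2002 ≈ 0.37164 days.

0.372 days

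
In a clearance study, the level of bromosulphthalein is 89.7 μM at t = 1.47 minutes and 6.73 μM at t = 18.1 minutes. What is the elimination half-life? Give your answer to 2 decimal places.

Over Δt = 18.1 − 1.47 = 16.63 minutes, the level fell by a factor of 89.7/6.73 ≈ 13.328.
n = log₂(13.328) ≈ 3.7364 half-lives, so t½ = 16.63/3.7364 ≈ 4.4508 minutes.

4.45 minutes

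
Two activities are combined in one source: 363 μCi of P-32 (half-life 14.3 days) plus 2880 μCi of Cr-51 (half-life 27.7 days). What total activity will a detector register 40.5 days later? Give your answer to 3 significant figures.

1100 μCi

P-32: 363 × (1/2)^(40.5/14.3) = 363 × (1/2)^2.8322 ≈ 50.973 μCi.
Cr-51: 2880 × (1/2)^(40.5/27.7) = 2880 × (1/2)^1.4621 ≈ 1045.3 μCi.
Total = 50.973 + 1045.3 ≈ 1096.3 μCi.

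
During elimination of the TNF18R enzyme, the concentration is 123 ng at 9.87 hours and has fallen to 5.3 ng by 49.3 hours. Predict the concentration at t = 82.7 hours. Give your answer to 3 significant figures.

0.369 ng

Over Δt = 49.3 − 9.87 = 39.43 hours, the level fell by a factor of 123/5.3 ≈ 23.208.
n = log₂(23.208) ≈ 4.5365 half-lives, so t½ = 39.43/4.5365 ≈ 8.6917 hours.
From t = 49.3 to t = 82.7: 5.3 × (1/2)^((82.7−49.3)/8.6917) ≈ 0.3694 ng.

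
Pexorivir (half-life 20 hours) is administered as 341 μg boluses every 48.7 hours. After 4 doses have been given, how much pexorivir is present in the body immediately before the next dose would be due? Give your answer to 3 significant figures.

The 4 doses were given 194.8, 146.1, 97.4, 48.7 hours ago.
Total = 341·(1/2)^(194.8/20) + 341·(1/2)^(146.1/20) + 341·(1/2)^(97.4/20) + 341·(1/2)^(48.7/20)
      = 0.39877 + 2.1564 + 11.661 + 63.059 ≈ 77.275 μg.

77.3 μg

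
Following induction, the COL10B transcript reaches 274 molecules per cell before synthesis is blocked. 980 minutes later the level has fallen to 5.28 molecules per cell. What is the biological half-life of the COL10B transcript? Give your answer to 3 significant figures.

A/A₀ = 5.28/274 ≈ 0.01927.
n = log₂(51.894) ≈ 5.6975 half-lives elapsed in 980 minutes.
t½ = 980/5.6975 ≈ 172.01 minutes.

172 minutes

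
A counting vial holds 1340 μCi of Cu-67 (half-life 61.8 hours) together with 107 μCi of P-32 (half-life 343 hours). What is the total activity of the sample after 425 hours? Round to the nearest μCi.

57 μCi

Cu-67: 1340 × (1/2)^(425/61.8) = 1340 × (1/2)^6.877 ≈ 11.4 μCi.
P-32: 107 × (1/2)^(425/343) = 107 × (1/2)^1.2391 ≈ 45.33 μCi.
Total = 11.4 + 45.33 ≈ 56.73 μCi.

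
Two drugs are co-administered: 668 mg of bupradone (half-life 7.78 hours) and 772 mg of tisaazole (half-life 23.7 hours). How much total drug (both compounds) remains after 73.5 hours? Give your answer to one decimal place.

bupradone: 668 × (1/2)^(73.5/7.78) = 668 × (1/2)^9.4473 ≈ 0.95688 mg.
tisaazole: 772 × (1/2)^(73.5/23.7) = 772 × (1/2)^3.1013 ≈ 89.959 mg.
Total = 0.95688 + 89.959 ≈ 90.916 mg.

90.9 mg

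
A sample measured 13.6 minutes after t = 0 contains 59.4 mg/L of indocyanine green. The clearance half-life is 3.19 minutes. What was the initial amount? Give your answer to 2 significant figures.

Number of half-lives elapsed: n = 13.6/3.19 ≈ 4.2633.
A₀ = A × 2^n = 59.4 × 2^4.2633 = 59.4 × 19.204 ≈ 1140.7 mg/L.

1100 mg/L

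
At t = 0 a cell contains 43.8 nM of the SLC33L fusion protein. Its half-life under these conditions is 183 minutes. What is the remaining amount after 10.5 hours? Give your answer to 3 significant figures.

4.03 nM

Convert the elapsed time: 10.5 hours = 630 minutes.
Number of half-lives: n = 630/183 ≈ 3.4426.
Remaining = 43.8 × (1/2)^3.4426 = 43.8 × 0.091974 ≈ 4.0285 nM.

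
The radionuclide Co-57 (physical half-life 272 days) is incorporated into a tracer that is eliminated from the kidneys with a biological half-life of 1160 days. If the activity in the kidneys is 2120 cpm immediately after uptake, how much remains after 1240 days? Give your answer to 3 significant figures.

1/t_eff = 1/t_phys + 1/t_biol = 1/272 + 1/1160 = 0.0045385 per day.
t_eff = 272 × 1160 / (272 + 1160) ≈ 220.34 days.
Remaining = 2120 × (1/2)^(1240/220.34) = 2120 × (1/2)^5.6278 ≈ 42.875 cpm.

42.9 cpm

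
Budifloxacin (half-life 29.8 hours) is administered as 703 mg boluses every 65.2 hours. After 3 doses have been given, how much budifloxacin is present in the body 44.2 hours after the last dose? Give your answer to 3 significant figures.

The 3 doses were given 174.6, 109.4, 44.2 hours ago.
Total = 703·(1/2)^(174.6/29.8) + 703·(1/2)^(109.4/29.8) + 703·(1/2)^(44.2/29.8)
      = 12.112 + 55.186 + 251.46 ≈ 318.75 mg.

319 mg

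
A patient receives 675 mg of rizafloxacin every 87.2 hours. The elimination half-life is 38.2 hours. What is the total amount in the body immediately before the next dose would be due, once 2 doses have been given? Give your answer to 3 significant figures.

167 mg

The 2 doses were given 174.4, 87.2 hours ago.
Total = 675·(1/2)^(174.4/38.2) + 675·(1/2)^(87.2/38.2)
      = 28.508 + 138.72 ≈ 167.23 mg.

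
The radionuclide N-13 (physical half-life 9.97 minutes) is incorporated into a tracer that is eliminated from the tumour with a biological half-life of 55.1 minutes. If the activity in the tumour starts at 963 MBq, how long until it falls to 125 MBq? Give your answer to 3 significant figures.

1/t_eff = 1/t_phys + 1/t_biol = 1/9.97 + 1/55.1 = 0.11845 per minute.
t_eff = 9.97 × 55.1 / (9.97 + 55.1) ≈ 8.4424 minutes.
n = log₂(963/125) ≈ 2.9456; t = 2.9456 × 8.4424 ≈ 24.868 minutes.

24.9 minutes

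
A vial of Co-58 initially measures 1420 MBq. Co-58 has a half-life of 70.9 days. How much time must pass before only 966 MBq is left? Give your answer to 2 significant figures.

39 days

Fraction remaining = 966/1420 ≈ 0.68028.
n = log₂(1420/966) = ln(1.47)/ln 2 ≈ 0.5558 half-lives.
t = n × t½ = 0.5558 × 70.9 ≈ 39.406 days.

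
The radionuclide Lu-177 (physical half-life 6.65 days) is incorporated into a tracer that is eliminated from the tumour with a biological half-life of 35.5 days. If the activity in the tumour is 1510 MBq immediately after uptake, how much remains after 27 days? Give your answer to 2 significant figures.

53 MBq

1/t_eff = 1/t_phys + 1/t_biol = 1/6.65 + 1/35.5 = 0.17854 per day.
t_eff = 6.65 × 35.5 / (6.65 + 35.5) ≈ 5.6008 days.
Remaining = 1510 × (1/2)^(27/5.6008) = 1510 × (1/2)^4.8207 ≈ 53.432 MBq.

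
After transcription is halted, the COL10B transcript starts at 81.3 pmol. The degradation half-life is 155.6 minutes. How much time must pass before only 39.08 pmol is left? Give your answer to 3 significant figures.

164 minutes

Fraction remaining = 39.08/81.3 ≈ 0.48069.
n = log₂(81.3/39.08) = ln(2.0803)/ln 2 ≈ 1.0568 half-lives.
t = n × t½ = 1.0568 × 155.6 ≈ 164.44 minutes.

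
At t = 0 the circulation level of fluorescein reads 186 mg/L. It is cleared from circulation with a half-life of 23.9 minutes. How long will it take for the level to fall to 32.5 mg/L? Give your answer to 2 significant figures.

Fraction remaining = 32.5/186 ≈ 0.17473.
n = log₂(186/32.5) = ln(5.7231)/ln 2 ≈ 2.5168 half-lives.
t = n × t½ = 2.5168 × 23.9 ≈ 60.151 minutes.

60 minutes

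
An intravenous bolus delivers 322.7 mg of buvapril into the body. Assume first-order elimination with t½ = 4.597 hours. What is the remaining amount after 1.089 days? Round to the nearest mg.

Convert the elapsed time: 1.089 days = 26.136 hours.
Number of half-lives: n = 26.136/4.597 ≈ 5.6854.
Remaining = 322.7 × (1/2)^5.6854 = 322.7 × 0.019432 ≈ 6.2706 mg.

6 mg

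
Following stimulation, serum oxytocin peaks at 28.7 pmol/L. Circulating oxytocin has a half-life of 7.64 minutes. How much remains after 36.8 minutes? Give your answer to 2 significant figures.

Number of half-lives: n = 36.8/7.64 ≈ 4.8168.
Remaining = 28.7 × (1/2)^4.8168 = 28.7 × 0.035482 ≈ 1.0183 pmol/L.

1.0 pmol/L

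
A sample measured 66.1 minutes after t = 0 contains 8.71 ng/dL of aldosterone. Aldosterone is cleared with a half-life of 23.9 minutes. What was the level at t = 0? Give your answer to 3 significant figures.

59.2 ng/dL

Number of half-lives elapsed: n = 66.1/23.9 ≈ 2.7657.
A₀ = A × 2^n = 8.71 × 2^2.7657 = 8.71 × 6.8007 ≈ 59.234 ng/dL.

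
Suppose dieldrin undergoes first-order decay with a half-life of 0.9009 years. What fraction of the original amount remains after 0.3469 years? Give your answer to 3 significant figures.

n = 0.3469/0.9009 ≈ 0.38506 half-lives.
Fraction remaining = (1/2)^0.38506 ≈ 0.76575.

0.766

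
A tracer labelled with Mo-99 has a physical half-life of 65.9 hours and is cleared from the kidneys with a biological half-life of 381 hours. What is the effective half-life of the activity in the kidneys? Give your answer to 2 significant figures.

1/t_eff = 1/t_phys + 1/t_biol = 1/65.9 + 1/381 = 0.017799 per hour.
t_eff = 65.9 × 381 / (65.9 + 381) ≈ 56.182 hours.

56 hours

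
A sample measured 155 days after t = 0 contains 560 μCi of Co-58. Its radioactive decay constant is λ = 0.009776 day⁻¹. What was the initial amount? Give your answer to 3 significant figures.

t½ = ln 2 / λ = 0.69315 / 0.009776 ≈ 70.903 days.
Number of half-lives elapsed: n = 155/70.903 ≈ 2.1861.
A₀ = A × 2^n = 560 × 2^2.1861 = 560 × 4.5507 ≈ 2548.4 μCi.

2550 μCi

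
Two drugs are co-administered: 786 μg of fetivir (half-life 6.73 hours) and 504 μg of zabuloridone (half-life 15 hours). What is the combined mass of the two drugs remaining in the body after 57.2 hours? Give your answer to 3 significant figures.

38.0 μg

fetivir: 786 × (1/2)^(57.2/6.73) = 786 × (1/2)^8.4993 ≈ 2.1722 μg.
zabuloridone: 504 × (1/2)^(57.2/15) = 504 × (1/2)^3.8133 ≈ 35.851 μg.
Total = 2.1722 + 35.851 ≈ 38.023 μg.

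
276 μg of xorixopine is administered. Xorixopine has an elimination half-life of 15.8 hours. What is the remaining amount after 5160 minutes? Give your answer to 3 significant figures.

6.34 μg

Convert the elapsed time: 5160 minutes = 86 hours.
Number of half-lives: n = 86/15.8 ≈ 5.443.
Remaining = 276 × (1/2)^5.443 = 276 × 0.022987 ≈ 6.3444 μg.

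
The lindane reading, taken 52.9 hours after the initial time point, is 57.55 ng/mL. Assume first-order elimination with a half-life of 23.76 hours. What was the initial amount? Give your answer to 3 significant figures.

Number of half-lives elapsed: n = 52.9/23.76 ≈ 2.2264.
A₀ = A × 2^n = 57.55 × 2^2.2264 = 57.55 × 4.6797 ≈ 269.32 ng/mL.

269 ng/mL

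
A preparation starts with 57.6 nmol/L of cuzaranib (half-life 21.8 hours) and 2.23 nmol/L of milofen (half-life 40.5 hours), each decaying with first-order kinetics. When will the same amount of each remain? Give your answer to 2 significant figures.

220 hours

Set 57.6·(1/2)^(t/21.8) = 2.23·(1/2)^(t/40.5).
Taking log₂: log₂(57.6/2.23) = t·(1/21.8 − 1/40.5).
log₂(25.83) = 4.691; 1/21.8 − 1/40.5 = 0.02118.
t = 4.691 / 0.02118 ≈ 221.48 hours.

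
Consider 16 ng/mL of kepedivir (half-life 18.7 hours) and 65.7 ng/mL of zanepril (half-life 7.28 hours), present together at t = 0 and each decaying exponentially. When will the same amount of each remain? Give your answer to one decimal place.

Set 16·(1/2)^(t/18.7) = 65.7·(1/2)^(t/7.28).
Taking log₂: log₂(16/65.7) = t·(1/18.7 − 1/7.28).
log₂(0.24353) = -2.0378; 1/18.7 − 1/7.28 = -0.083887.
t = -2.0378 / -0.083887 ≈ 24.293 hours.

24.3 hours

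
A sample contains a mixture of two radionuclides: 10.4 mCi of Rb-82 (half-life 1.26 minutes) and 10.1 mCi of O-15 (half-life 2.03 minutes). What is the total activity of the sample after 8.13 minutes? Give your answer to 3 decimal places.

Rb-82: 10.4 × (1/2)^(8.13/1.26) = 10.4 × (1/2)^6.4524 ≈ 0.11876 mCi.
O-15: 10.1 × (1/2)^(8.13/2.03) = 10.1 × (1/2)^4.0049 ≈ 0.6291 mCi.
Total = 0.11876 + 0.6291 ≈ 0.74786 mCi.

0.748 mCi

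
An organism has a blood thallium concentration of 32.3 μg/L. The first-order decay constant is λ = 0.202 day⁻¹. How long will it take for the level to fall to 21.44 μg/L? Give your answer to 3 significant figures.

t½ = ln 2 / λ = 0.69315 / 0.202 ≈ 3.4314 days.
Fraction remaining = 21.44/32.3 ≈ 0.66378.
n = log₂(32.3/21.44) = ln(1.5065)/ln 2 ≈ 0.59123 half-lives.
t = n × t½ = 0.59123 × 3.4314 ≈ 2.0288 days.

2.03 days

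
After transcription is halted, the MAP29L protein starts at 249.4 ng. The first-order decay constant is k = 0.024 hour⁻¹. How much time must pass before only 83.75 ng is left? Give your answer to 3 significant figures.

45.5 hours

t½ = ln 2 / k = 0.69315 / 0.024 ≈ 28.881 hours.
Fraction remaining = 83.75/249.4 ≈ 0.33581.
n = log₂(249.4/83.75) = ln(2.9779)/ln 2 ≈ 1.5743 half-lives.
t = n × t½ = 1.5743 × 28.881 ≈ 45.468 hours.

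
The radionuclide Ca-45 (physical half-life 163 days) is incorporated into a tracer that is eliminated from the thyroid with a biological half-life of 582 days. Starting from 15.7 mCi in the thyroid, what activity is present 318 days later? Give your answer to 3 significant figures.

1/t_eff = 1/t_phys + 1/t_biol = 1/163 + 1/582 = 0.0078532 per day.
t_eff = 163 × 582 / (163 + 582) ≈ 127.34 days.
Remaining = 15.7 × (1/2)^(318/127.34) = 15.7 × (1/2)^2.4973 ≈ 2.7806 mCi.

2.78 mCi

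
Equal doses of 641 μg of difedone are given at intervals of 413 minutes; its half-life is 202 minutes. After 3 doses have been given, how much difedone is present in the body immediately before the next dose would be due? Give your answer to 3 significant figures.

202 μg

The 3 doses were given 1239, 826, 413 minutes ago.
Total = 641·(1/2)^(1239/202) + 641·(1/2)^(826/202) + 641·(1/2)^(413/202)
      = 9.1294 + 37.663 + 155.38 ≈ 202.17 μg.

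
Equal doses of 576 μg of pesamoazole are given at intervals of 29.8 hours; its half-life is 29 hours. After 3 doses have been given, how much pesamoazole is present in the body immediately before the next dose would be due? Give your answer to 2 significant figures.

490 μg

The 3 doses were given 89.4, 59.6, 29.8 hours ago.
Total = 576·(1/2)^(89.4/29) + 576·(1/2)^(59.6/29) + 576·(1/2)^(29.8/29)
      = 67.986 + 138.6 + 282.55 ≈ 489.13 μg.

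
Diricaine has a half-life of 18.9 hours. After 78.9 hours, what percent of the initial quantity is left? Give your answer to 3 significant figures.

5.54%

n = 78.9/18.9 ≈ 4.1746 half-lives.
Fraction remaining = (1/2)^4.1746 ≈ 0.055376, i.e. 5.5376%.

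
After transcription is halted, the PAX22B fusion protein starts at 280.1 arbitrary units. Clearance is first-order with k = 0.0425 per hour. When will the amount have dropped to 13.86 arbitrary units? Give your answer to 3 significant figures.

t½ = ln 2 / k = 0.69315 / 0.0425 ≈ 16.309 hours.
Fraction remaining = 13.86/280.1 ≈ 0.049482.
n = log₂(280.1/13.86) = ln(20.209)/ln 2 ≈ 4.3369 half-lives.
t = n × t½ = 4.3369 × 16.309 ≈ 70.733 hours.

70.7 hours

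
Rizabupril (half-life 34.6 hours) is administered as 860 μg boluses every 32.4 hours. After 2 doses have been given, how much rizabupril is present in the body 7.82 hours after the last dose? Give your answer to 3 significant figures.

1120 μg

The 2 doses were given 40.22, 7.82 hours ago.
Total = 860·(1/2)^(40.22/34.6) + 860·(1/2)^(7.82/34.6)
      = 384.21 + 735.3 ≈ 1119.5 μg.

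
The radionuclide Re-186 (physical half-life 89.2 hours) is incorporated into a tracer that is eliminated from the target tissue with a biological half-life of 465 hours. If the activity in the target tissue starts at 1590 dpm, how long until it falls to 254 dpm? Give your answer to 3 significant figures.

1/t_eff = 1/t_phys + 1/t_biol = 1/89.2 + 1/465 = 0.013361 per hour.
t_eff = 89.2 × 465 / (89.2 + 465) ≈ 74.843 hours.
n = log₂(1590/254) ≈ 2.6461; t = 2.6461 × 74.843 ≈ 198.04 hours.

198 hours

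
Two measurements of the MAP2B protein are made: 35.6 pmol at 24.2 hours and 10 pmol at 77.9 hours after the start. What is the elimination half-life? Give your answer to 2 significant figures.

29 hours

Over Δt = 77.9 − 24.2 = 53.7 hours, the level fell by a factor of 35.6/10 ≈ 3.56.
n = log₂(3.56) ≈ 1.8319 half-lives, so t½ = 53.7/1.8319 ≈ 29.314 hours.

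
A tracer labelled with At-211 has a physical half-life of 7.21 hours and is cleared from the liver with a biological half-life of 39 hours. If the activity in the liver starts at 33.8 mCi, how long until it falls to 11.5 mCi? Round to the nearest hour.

9 hours

1/t_eff = 1/t_phys + 1/t_biol = 1/7.21 + 1/39 = 0.16434 per hour.
t_eff = 7.21 × 39 / (7.21 + 39) ≈ 6.085 hours.
n = log₂(33.8/11.5) ≈ 1.5554; t = 1.5554 × 6.085 ≈ 9.4646 hours.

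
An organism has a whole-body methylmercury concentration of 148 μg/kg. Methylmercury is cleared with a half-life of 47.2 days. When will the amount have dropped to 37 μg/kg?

37/148 = 1/4, so 2 half-lives have elapsed.
t = 2 × 47.2 = 94.4 days.

94.4 days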